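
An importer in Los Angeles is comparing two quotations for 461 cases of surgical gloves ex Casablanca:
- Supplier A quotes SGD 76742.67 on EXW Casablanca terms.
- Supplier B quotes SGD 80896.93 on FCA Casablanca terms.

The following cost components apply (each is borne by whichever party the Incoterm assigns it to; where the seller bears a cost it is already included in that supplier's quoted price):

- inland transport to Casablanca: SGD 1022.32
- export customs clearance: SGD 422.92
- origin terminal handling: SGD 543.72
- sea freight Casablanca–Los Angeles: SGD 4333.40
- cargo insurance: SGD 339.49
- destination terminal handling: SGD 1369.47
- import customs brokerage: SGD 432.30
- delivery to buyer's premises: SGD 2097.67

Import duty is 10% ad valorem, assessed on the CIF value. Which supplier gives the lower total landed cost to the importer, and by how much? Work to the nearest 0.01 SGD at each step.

Supplier A is cheaper by SGD 2979.92

Supplier A (EXW):
CIF value = EXW price + inland to port + export clearance + origin terminal + freight + insurance = 76742.67 + 1022.32 + 422.92 + 543.72 + 4333.40 + 339.49 = 83404.52
Import duty = 83404.52 × 10% = 8340.45
Buyer bears (A): 1022.32 + 422.92 + 543.72 + 4333.40 + 339.49 + 1369.47 + 432.30 + 2097.67 = 10561.29
Landed cost (A) = invoice 76742.67 + 10561.29 + duty 8340.45 = 95644.41
Supplier B (FCA):
CIF value = FCA price + origin terminal + freight + insurance = 80896.93 + 543.72 + 4333.40 + 339.49 = 86113.54
Import duty = 86113.54 × 10% = 8611.35
Buyer bears (B): 543.72 + 4333.40 + 339.49 + 1369.47 + 432.30 + 2097.67 = 9116.05
Landed cost (B) = invoice 80896.93 + 9116.05 + duty 8611.35 = 98624.33
Difference = |95644.41 − 98624.33| = 2979.92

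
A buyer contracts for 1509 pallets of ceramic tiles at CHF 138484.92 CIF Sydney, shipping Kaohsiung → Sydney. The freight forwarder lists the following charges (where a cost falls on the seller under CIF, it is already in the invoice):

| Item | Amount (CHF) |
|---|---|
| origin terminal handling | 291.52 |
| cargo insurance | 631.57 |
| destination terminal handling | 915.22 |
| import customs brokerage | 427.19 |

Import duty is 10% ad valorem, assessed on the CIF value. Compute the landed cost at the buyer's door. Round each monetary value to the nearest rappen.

Total landed cost: CHF 153675.82

CIF: the seller pays costs through ocean freight and marine insurance to the destination port.
Already in the invoice (seller's account under CIF): origin terminal, insurance — exclude.
The CIF price already equals the CIF value: 138484.92
Import duty = 138484.92 × 10% = 13848.49
Buyer bears: destination terminal 915.22 + brokerage 427.19 + duty 13848.49 = 15190.90
Landed cost = invoice 138484.92 + 15190.90 = 153675.82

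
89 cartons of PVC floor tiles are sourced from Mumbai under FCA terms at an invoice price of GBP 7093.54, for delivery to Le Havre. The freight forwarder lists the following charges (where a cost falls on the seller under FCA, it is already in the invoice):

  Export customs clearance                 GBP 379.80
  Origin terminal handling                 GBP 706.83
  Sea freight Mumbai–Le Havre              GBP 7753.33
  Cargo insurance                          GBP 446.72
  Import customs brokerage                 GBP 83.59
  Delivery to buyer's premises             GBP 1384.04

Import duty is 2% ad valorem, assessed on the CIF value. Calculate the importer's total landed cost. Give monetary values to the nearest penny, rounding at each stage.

FCA: the seller delivers export-cleared goods to the carrier; the buyer bears costs from that point.
Already in the invoice (seller's account under FCA): export clearance — exclude.
CIF value = FCA price + origin terminal + freight + insurance = 7093.54 + 706.83 + 7753.33 + 446.72 = 16000.42
Import duty = 16000.42 × 2% = 320.01
Buyer bears: origin terminal 706.83 + freight 7753.33 + insurance 446.72 + brokerage 83.59 + delivery 1384.04 + duty 320.01 = 10694.52
Landed cost = invoice 7093.54 + 10694.52 = 17788.06

Total landed cost: GBP 17788.06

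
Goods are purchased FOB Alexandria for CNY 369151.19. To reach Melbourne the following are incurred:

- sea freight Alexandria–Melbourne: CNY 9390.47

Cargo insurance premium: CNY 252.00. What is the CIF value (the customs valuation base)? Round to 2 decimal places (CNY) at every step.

CIF = FOB price + freight + insurance
CIF = 369151.19 + 9390.47 + 252.00 = 378793.66

CIF value: CNY 378793.66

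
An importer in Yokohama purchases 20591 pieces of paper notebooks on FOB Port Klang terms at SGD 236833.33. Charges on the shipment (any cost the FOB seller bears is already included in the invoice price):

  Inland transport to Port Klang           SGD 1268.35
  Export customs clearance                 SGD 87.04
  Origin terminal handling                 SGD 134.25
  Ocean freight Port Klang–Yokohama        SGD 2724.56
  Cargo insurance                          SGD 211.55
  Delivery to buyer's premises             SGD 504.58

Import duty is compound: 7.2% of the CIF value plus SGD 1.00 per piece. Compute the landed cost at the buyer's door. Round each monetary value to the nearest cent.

Total landed cost: SGD 278128.42

FOB: the seller bears costs until goods are on board at the origin port; the buyer bears freight, insurance and all costs thereafter.
Already in the invoice (seller's account under FOB): inland to port, export clearance, origin terminal — exclude.
CIF value = FOB price + freight + insurance = 236833.33 + 2724.56 + 211.55 = 239769.44
Ad valorem component: 239769.44 × 7.2% = 17263.40
Specific component: 20591 × 1.00 = 20591.00
Import duty = 17263.40 + 20591.00 = 37854.40
Buyer bears: freight 2724.56 + insurance 211.55 + delivery 504.58 + duty 37854.40 = 41295.09
Landed cost = invoice 236833.33 + 41295.09 = 278128.42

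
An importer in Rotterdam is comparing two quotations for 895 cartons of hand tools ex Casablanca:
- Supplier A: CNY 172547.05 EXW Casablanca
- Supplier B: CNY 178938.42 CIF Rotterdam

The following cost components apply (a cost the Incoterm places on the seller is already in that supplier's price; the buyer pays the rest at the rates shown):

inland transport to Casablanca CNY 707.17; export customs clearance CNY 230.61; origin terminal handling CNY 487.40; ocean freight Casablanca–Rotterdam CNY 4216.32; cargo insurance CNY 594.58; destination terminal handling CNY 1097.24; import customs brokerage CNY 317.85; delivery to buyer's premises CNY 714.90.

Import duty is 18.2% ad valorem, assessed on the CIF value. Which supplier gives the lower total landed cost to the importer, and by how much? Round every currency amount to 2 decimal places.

Supplier A (EXW):
CIF value = EXW price + inland to port + export clearance + origin terminal + freight + insurance = 172547.05 + 707.17 + 230.61 + 487.40 + 4216.32 + 594.58 = 178783.13
Import duty = 178783.13 × 18.2% = 32538.53
Buyer bears (A): 707.17 + 230.61 + 487.40 + 4216.32 + 594.58 + 1097.24 + 317.85 + 714.90 = 8366.07
Landed cost (A) = invoice 172547.05 + 8366.07 + duty 32538.53 = 213451.65
Supplier B (CIF):
The CIF price already equals the CIF value: 178938.42
Import duty = 178938.42 × 18.2% = 32566.79
Buyer bears (B): 1097.24 + 317.85 + 714.90 = 2129.99
Landed cost (B) = invoice 178938.42 + 2129.99 + duty 32566.79 = 213635.20
Difference = |213451.65 − 213635.20| = 183.55

Supplier A is cheaper by CNY 183.55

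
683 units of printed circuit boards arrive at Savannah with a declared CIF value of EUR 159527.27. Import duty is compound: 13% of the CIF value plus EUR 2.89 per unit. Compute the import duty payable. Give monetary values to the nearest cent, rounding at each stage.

Import duty: EUR 22712.42

Ad valorem component: 159527.27 × 13% = 20738.55
Specific component: 683 × 2.89 = 1973.87
Import duty = 20738.55 + 1973.87 = 22712.42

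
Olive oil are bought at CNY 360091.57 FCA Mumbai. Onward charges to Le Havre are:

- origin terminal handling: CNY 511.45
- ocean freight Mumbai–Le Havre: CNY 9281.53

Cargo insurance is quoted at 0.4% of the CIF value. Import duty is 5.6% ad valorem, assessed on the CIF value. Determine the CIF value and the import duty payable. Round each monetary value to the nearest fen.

CIF value: CNY 371370.03; import duty: CNY 20796.72

Let C be the CIF value. C = FCA price + pre-shipment costs + freight + 0.4% × C
C − 0.4% × C = 360091.57 + 511.45 + 9281.53
0.996 × C = 369884.55
C = 369884.55 / 0.996 = 371370.03
Insurance premium = 0.4% × 371370.03 = 1485.48
Import duty = 371370.03 × 5.6% = 20796.72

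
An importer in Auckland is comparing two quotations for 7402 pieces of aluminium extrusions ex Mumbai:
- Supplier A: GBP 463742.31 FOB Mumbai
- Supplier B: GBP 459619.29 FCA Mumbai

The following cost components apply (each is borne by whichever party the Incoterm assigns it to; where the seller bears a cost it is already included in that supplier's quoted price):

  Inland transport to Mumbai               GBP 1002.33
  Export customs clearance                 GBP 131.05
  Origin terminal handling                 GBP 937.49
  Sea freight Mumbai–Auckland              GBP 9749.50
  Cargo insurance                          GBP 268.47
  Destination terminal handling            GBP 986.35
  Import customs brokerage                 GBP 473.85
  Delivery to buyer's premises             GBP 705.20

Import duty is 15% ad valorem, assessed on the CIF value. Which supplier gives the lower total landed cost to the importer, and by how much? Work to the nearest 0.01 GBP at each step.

Supplier A (FOB):
CIF value = FOB price + freight + insurance = 463742.31 + 9749.50 + 268.47 = 473760.28
Import duty = 473760.28 × 15% = 71064.04
Buyer bears (A): 9749.50 + 268.47 + 986.35 + 473.85 + 705.20 = 12183.37
Landed cost (A) = invoice 463742.31 + 12183.37 + duty 71064.04 = 546989.72
Supplier B (FCA):
CIF value = FCA price + origin terminal + freight + insurance = 459619.29 + 937.49 + 9749.50 + 268.47 = 470574.75
Import duty = 470574.75 × 15% = 70586.21
Buyer bears (B): 937.49 + 9749.50 + 268.47 + 986.35 + 473.85 + 705.20 = 13120.86
Landed cost (B) = invoice 459619.29 + 13120.86 + duty 70586.21 = 543326.36
Difference = |546989.72 − 543326.36| = 3663.36

Supplier B is cheaper by GBP 3663.36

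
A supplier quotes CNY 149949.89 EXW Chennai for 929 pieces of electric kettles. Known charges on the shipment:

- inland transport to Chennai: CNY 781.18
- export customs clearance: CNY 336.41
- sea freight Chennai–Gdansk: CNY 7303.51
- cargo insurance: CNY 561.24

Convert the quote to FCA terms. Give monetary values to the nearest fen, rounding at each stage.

FCA price: CNY 151067.48

Not relevant to the conversion: insurance, freight — on the buyer under both terms; not part of either seller's price.
From EXW to FCA, the seller additionally bears: inland to port, export clearance.
FCA price = 149949.89 + 781.18 + 336.41 = 151067.48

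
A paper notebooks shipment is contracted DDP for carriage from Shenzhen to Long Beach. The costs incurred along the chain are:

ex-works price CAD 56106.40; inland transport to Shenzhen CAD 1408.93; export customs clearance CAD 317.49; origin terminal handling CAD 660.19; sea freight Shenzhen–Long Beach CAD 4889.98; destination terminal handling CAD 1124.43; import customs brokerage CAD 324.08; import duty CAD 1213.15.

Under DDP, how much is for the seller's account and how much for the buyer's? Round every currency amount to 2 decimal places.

Seller: CAD 66044.65; buyer: CAD 0.00

DDP: the seller bears all costs including import duty.
Seller's account: goods 56106.40 + inland to port 1408.93 + export clearance 317.49 + origin terminal 660.19 + freight 4889.98 + destination terminal 1124.43 + brokerage 324.08 + duty 1213.15 = 66044.65
Buyer's account: 0.00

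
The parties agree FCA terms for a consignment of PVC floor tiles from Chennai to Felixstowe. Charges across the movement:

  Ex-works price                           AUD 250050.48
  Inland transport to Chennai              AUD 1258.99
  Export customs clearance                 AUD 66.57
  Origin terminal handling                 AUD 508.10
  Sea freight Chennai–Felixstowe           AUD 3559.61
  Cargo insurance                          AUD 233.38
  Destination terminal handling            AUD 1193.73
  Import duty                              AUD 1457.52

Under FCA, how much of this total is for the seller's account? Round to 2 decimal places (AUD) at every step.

FCA: the seller delivers export-cleared goods to the carrier; the buyer bears costs from that point.
Seller's account: goods 250050.48 + inland to port 1258.99 + export clearance 66.57 = 251376.04
Buyer's account: origin terminal 508.10 + freight 3559.61 + insurance 233.38 + destination terminal 1193.73 + duty 1457.52 = 6952.34

Seller's account: AUD 251376.04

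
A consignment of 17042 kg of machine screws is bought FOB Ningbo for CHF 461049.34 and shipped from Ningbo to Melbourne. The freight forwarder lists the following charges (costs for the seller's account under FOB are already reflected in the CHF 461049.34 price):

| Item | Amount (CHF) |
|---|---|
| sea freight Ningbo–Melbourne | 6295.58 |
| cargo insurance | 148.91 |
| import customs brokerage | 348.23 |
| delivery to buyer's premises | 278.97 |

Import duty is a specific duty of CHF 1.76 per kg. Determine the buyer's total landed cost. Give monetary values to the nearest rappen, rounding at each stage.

FOB: the seller bears costs until goods are on board at the origin port; the buyer bears freight, insurance and all costs thereafter.
CIF value = FOB price + freight + insurance = 461049.34 + 6295.58 + 148.91 = 467493.83
Import duty = 17042 × 1.76 = 29993.92
Buyer bears: freight 6295.58 + insurance 148.91 + brokerage 348.23 + delivery 278.97 + duty 29993.92 = 37065.61
Landed cost = invoice 461049.34 + 37065.61 = 498114.95

Total landed cost: CHF 498114.95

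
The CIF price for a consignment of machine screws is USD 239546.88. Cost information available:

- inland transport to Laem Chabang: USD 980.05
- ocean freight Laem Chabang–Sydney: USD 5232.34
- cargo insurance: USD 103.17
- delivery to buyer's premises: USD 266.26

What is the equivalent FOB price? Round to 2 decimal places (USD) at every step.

Not relevant to the conversion: inland to port — on the seller under both CIF and FOB; already in the CIF price and stays in the FOB price. delivery — on the buyer under both terms; not part of either seller's price.
From CIF to FOB, the seller no longer bears: freight, insurance.
FOB price = 239546.88 − 5232.34 − 103.17 = 234211.37

FOB price: USD 234211.37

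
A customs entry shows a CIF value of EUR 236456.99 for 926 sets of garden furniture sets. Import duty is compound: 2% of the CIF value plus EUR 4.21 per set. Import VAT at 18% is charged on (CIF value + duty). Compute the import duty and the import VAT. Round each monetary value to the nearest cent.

Import duty: EUR 8627.60; import VAT: EUR 44115.23

Ad valorem component: 236456.99 × 2% = 4729.14
Specific component: 926 × 4.21 = 3898.46
Import duty = 4729.14 + 3898.46 = 8627.60
VAT base = CIF + duty = 236456.99 + 8627.60 = 245084.59
Import VAT = 245084.59 × 18% = 44115.23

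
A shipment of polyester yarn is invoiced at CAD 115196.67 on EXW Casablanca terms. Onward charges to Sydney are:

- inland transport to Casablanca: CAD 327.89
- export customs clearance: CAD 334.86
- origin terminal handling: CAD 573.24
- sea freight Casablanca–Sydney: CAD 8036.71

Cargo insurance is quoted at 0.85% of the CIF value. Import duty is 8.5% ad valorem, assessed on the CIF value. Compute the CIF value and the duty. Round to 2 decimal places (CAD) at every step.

Let C be the CIF value. C = EXW price + pre-shipment costs + freight + 0.85% × C
C − 0.85% × C = 115196.67 + 327.89 + 334.86 + 573.24 + 8036.71
0.9915 × C = 124469.37
C = 124469.37 / 0.9915 = 125536.43
Insurance premium = 0.85% × 125536.43 = 1067.06
Import duty = 125536.43 × 8.5% = 10670.60

CIF value: CAD 125536.43; import duty: CAD 10670.60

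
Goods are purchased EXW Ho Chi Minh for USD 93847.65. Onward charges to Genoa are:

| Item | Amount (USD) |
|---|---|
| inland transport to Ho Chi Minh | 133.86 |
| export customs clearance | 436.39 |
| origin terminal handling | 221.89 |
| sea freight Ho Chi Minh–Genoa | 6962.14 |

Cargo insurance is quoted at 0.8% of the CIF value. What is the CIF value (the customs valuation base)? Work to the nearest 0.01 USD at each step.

CIF value: USD 102421.30

Let C be the CIF value. C = EXW price + pre-shipment costs + freight + 0.8% × C
C − 0.8% × C = 93847.65 + 133.86 + 436.39 + 221.89 + 6962.14
0.992 × C = 101601.93
C = 101601.93 / 0.992 = 102421.30
Insurance premium = 0.8% × 102421.30 = 819.37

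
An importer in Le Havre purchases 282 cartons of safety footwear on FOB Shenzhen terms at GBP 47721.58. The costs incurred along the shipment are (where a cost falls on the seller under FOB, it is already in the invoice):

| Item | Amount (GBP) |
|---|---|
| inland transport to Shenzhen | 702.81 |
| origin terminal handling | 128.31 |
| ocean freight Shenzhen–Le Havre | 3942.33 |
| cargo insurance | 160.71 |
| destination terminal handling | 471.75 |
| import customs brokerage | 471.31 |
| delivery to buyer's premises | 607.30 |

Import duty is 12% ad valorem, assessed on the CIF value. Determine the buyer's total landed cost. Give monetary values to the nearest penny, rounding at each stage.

FOB: the seller bears costs until goods are on board at the origin port; the buyer bears freight, insurance and all costs thereafter.
Already in the invoice (seller's account under FOB): inland to port, origin terminal — exclude.
CIF value = FOB price + freight + insurance = 47721.58 + 3942.33 + 160.71 = 51824.62
Import duty = 51824.62 × 12% = 6218.95
Buyer bears: freight 3942.33 + insurance 160.71 + destination terminal 471.75 + brokerage 471.31 + delivery 607.30 + duty 6218.95 = 11872.35
Landed cost = invoice 47721.58 + 11872.35 = 59593.93

Total landed cost: GBP 59593.93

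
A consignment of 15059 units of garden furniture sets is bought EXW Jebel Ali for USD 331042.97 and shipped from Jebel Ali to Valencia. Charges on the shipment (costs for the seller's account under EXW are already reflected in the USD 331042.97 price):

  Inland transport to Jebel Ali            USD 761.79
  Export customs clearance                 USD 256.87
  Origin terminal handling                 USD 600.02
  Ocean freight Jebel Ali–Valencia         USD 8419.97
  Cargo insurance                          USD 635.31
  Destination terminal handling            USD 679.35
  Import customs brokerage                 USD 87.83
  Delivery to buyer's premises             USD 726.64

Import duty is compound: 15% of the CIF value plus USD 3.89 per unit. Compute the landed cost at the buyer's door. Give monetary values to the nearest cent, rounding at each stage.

EXW: the seller makes goods available at their premises; the buyer bears all onward costs.
CIF value = EXW price + inland to port + export clearance + origin terminal + freight + insurance = 331042.97 + 761.79 + 256.87 + 600.02 + 8419.97 + 635.31 = 341716.93
Ad valorem component: 341716.93 × 15% = 51257.54
Specific component: 15059 × 3.89 = 58579.51
Import duty = 51257.54 + 58579.51 = 109837.05
Buyer bears: inland to port 761.79 + export clearance 256.87 + origin terminal 600.02 + freight 8419.97 + insurance 635.31 + destination terminal 679.35 + brokerage 87.83 + delivery 726.64 + duty 109837.05 = 122004.83
Landed cost = invoice 331042.97 + 122004.83 = 453047.80

Total landed cost: USD 453047.80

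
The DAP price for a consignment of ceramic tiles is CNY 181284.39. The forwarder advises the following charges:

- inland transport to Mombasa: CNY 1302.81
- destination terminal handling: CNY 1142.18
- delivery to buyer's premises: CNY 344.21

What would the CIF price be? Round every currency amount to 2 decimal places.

Not relevant to the conversion: inland to port — on the seller under both DAP and CIF; already in the DAP price and stays in the CIF price.
From DAP to CIF, the seller no longer bears: destination terminal, delivery.
CIF price = 181284.39 − 1142.18 − 344.21 = 179798.00

CIF price: CNY 179798.00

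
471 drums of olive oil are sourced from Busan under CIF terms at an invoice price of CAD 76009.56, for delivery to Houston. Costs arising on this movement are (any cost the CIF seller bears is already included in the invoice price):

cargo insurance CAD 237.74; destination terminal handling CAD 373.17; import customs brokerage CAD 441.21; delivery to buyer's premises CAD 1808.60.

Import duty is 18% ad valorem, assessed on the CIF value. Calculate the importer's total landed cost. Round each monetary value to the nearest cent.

CIF: the seller pays costs through ocean freight and marine insurance to the destination port.
Already in the invoice (seller's account under CIF): insurance — exclude.
The CIF price already equals the CIF value: 76009.56
Import duty = 76009.56 × 18% = 13681.72
Buyer bears: destination terminal 373.17 + brokerage 441.21 + delivery 1808.60 + duty 13681.72 = 16304.70
Landed cost = invoice 76009.56 + 16304.70 = 92314.26

Total landed cost: CAD 92314.26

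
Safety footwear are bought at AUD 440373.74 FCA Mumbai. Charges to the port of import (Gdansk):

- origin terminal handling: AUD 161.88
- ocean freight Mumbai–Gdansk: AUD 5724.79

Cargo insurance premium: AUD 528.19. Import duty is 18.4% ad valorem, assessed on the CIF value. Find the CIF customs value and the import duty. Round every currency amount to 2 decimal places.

CIF = FCA price + pre-shipment costs + freight + insurance
CIF = 440373.74 + 161.88 + 5724.79 + 528.19 = 446788.60
Import duty = 446788.60 × 18.4% = 82209.10

CIF value: AUD 446788.60; import duty: AUD 82209.10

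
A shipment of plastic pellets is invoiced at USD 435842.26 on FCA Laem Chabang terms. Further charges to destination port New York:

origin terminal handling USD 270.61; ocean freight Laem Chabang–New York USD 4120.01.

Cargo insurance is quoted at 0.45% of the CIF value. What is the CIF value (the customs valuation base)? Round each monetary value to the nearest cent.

Let C be the CIF value. C = FCA price + pre-shipment costs + freight + 0.45% × C
C − 0.45% × C = 435842.26 + 270.61 + 4120.01
0.9955 × C = 440232.88
C = 440232.88 / 0.9955 = 442222.88
Insurance premium = 0.45% × 442222.88 = 1990.00

CIF value: USD 442222.88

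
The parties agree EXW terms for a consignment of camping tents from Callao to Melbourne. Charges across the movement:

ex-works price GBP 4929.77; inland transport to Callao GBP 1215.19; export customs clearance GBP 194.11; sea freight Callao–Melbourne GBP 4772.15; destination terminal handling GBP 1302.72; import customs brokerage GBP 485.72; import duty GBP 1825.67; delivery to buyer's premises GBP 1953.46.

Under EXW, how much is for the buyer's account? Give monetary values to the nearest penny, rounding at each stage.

Buyer's account: GBP 11749.02

EXW: the seller makes goods available at their premises; the buyer bears all onward costs.
Seller's account: goods 4929.77 = 4929.77
Buyer's account: inland to port 1215.19 + export clearance 194.11 + freight 4772.15 + destination terminal 1302.72 + brokerage 485.72 + duty 1825.67 + delivery 1953.46 = 11749.02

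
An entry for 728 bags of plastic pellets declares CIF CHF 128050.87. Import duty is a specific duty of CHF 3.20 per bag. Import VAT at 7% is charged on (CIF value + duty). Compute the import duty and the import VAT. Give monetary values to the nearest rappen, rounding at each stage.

Import duty: CHF 2329.60; import VAT: CHF 9126.63

Import duty = 728 × 3.20 = 2329.60
VAT base = CIF + duty = 128050.87 + 2329.60 = 130380.47
Import VAT = 130380.47 × 7% = 9126.63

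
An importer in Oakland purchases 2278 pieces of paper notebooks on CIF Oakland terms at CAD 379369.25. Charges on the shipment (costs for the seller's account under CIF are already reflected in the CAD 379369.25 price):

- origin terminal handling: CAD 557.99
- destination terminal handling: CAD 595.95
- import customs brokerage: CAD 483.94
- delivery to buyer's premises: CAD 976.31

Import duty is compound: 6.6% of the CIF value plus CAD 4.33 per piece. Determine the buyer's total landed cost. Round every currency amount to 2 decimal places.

CIF: the seller pays costs through ocean freight and marine insurance to the destination port.
Already in the invoice (seller's account under CIF): origin terminal — exclude.
The CIF price already equals the CIF value: 379369.25
Ad valorem component: 379369.25 × 6.6% = 25038.37
Specific component: 2278 × 4.33 = 9863.74
Import duty = 25038.37 + 9863.74 = 34902.11
Buyer bears: destination terminal 595.95 + brokerage 483.94 + delivery 976.31 + duty 34902.11 = 36958.31
Landed cost = invoice 379369.25 + 36958.31 = 416327.56

Total landed cost: CAD 416327.56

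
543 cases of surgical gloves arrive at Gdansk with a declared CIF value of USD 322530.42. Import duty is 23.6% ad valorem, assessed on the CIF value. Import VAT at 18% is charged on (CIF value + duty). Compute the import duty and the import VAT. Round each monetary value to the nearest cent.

Import duty = 322530.42 × 23.6% = 76117.18
VAT base = CIF + duty = 322530.42 + 76117.18 = 398647.60
Import VAT = 398647.60 × 18% = 71756.57

Import duty: USD 76117.18; import VAT: USD 71756.57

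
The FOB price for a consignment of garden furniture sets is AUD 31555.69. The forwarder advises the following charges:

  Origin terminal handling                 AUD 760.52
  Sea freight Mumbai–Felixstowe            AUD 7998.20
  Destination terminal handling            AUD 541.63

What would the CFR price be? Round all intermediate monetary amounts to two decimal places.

CFR price: AUD 39553.89

Not relevant to the conversion: origin terminal — on the seller under both FOB and CFR; already in the FOB price and stays in the CFR price. destination terminal — on the buyer under both terms; not part of either seller's price.
From FOB to CFR, the seller additionally bears: freight.
CFR price = 31555.69 + 7998.20 = 39553.89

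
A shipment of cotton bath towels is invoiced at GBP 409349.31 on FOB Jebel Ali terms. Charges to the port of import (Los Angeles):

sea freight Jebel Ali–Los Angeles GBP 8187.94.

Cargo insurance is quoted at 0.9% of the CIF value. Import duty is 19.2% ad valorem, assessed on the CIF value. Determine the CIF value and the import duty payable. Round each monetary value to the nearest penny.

Let C be the CIF value. C = FOB price + freight + 0.9% × C
C − 0.9% × C = 409349.31 + 8187.94
0.991 × C = 417537.25
C = 417537.25 / 0.991 = 421329.21
Insurance premium = 0.9% × 421329.21 = 3791.96
Import duty = 421329.21 × 19.2% = 80895.21

CIF value: GBP 421329.21; import duty: GBP 80895.21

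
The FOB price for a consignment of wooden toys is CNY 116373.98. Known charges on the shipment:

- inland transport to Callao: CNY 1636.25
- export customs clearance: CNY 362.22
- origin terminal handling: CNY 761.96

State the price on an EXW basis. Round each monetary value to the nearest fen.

From FOB to EXW, the seller no longer bears: inland to port, export clearance, origin terminal.
EXW price = 116373.98 − 1636.25 − 362.22 − 761.96 = 113613.55

EXW price: CNY 113613.55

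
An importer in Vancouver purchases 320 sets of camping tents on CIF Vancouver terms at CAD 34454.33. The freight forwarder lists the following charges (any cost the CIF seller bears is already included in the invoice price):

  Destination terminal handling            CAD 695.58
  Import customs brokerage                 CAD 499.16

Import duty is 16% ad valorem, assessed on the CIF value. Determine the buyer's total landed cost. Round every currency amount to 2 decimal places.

Total landed cost: CAD 41161.76

CIF: the seller pays costs through ocean freight and marine insurance to the destination port.
The CIF price already equals the CIF value: 34454.33
Import duty = 34454.33 × 16% = 5512.69
Buyer bears: destination terminal 695.58 + brokerage 499.16 + duty 5512.69 = 6707.43
Landed cost = invoice 34454.33 + 6707.43 = 41161.76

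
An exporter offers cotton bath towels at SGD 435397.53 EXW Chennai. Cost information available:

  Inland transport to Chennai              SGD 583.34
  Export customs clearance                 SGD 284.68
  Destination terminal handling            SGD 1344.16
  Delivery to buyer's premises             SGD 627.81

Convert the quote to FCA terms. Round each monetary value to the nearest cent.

Not relevant to the conversion: delivery, destination terminal — on the buyer under both terms; not part of either seller's price.
From EXW to FCA, the seller additionally bears: inland to port, export clearance.
FCA price = 435397.53 + 583.34 + 284.68 = 436265.55

FCA price: SGD 436265.55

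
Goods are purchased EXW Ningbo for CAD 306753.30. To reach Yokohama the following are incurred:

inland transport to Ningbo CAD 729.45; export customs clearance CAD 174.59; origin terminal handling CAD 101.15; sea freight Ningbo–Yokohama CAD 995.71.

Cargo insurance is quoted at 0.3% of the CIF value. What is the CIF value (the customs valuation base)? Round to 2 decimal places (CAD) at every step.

Let C be the CIF value. C = EXW price + pre-shipment costs + freight + 0.3% × C
C − 0.3% × C = 306753.30 + 729.45 + 174.59 + 101.15 + 995.71
0.997 × C = 308754.20
C = 308754.20 / 0.997 = 309683.25
Insurance premium = 0.3% × 309683.25 = 929.05

CIF value: CAD 309683.25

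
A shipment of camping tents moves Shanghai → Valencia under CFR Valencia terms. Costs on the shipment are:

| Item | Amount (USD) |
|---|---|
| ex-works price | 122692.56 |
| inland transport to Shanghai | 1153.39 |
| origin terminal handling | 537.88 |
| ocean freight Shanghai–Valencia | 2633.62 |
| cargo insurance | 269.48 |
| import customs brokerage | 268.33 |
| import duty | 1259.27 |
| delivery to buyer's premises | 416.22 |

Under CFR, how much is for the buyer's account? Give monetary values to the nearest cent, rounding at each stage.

CFR: the seller pays costs through ocean freight to the destination port, but not insurance.
Seller's account: goods 122692.56 + inland to port 1153.39 + origin terminal 537.88 + freight 2633.62 = 127017.45
Buyer's account: insurance 269.48 + brokerage 268.33 + duty 1259.27 + delivery 416.22 = 2213.30

Buyer's account: USD 2213.30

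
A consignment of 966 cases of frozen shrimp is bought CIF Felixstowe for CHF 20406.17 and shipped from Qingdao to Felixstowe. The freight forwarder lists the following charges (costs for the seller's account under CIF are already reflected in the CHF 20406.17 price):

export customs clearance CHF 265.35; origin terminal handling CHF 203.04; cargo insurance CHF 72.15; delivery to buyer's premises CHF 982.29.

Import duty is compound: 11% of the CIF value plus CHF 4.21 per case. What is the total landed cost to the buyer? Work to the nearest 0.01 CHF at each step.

CIF: the seller pays costs through ocean freight and marine insurance to the destination port.
Already in the invoice (seller's account under CIF): export clearance, origin terminal, insurance — exclude.
The CIF price already equals the CIF value: 20406.17
Ad valorem component: 20406.17 × 11% = 2244.68
Specific component: 966 × 4.21 = 4066.86
Import duty = 2244.68 + 4066.86 = 6311.54
Buyer bears: delivery 982.29 + duty 6311.54 = 7293.83
Landed cost = invoice 20406.17 + 7293.83 = 27700.00

Total landed cost: CHF 27700.00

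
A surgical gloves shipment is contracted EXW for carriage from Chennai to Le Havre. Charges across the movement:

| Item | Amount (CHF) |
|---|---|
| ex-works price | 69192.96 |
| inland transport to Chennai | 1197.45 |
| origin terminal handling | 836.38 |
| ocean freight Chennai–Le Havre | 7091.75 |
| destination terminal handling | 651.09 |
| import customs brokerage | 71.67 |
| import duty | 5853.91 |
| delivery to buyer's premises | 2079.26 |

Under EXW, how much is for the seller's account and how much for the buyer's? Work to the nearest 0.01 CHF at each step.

Seller: CHF 69192.96; buyer: CHF 17781.51

EXW: the seller makes goods available at their premises; the buyer bears all onward costs.
Seller's account: goods 69192.96 = 69192.96
Buyer's account: inland to port 1197.45 + origin terminal 836.38 + freight 7091.75 + destination terminal 651.09 + brokerage 71.67 + duty 5853.91 + delivery 2079.26 = 17781.51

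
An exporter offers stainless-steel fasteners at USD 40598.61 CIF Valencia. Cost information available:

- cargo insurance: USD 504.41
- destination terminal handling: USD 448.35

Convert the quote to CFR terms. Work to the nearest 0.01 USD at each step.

CFR price: USD 40094.20

Not relevant to the conversion: destination terminal — on the buyer under both terms; not part of either seller's price.
From CIF to CFR, the seller no longer bears: insurance.
CFR price = 40598.61 − 504.41 = 40094.20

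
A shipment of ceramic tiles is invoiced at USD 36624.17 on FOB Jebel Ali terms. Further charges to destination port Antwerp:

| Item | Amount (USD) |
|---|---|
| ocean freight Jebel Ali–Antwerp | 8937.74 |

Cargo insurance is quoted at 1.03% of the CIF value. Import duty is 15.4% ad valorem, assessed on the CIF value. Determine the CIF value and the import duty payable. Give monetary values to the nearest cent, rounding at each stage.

CIF value: USD 46036.08; import duty: USD 7089.56

Let C be the CIF value. C = FOB price + freight + 1.03% × C
C − 1.03% × C = 36624.17 + 8937.74
0.9897 × C = 45561.91
C = 45561.91 / 0.9897 = 46036.08
Insurance premium = 1.03% × 46036.08 = 474.17
Import duty = 46036.08 × 15.4% = 7089.56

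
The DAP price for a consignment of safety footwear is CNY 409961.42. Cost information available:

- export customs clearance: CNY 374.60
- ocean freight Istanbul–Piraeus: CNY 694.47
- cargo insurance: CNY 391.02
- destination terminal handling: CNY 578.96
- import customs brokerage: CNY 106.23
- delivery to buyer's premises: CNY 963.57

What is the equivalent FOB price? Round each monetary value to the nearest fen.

Not relevant to the conversion: export clearance — on the seller under both DAP and FOB; already in the DAP price and stays in the FOB price. brokerage — on the buyer under both terms; not part of either seller's price.
From DAP to FOB, the seller no longer bears: freight, insurance, destination terminal, delivery.
FOB price = 409961.42 − 694.47 − 391.02 − 578.96 − 963.57 = 407333.40

FOB price: CNY 407333.40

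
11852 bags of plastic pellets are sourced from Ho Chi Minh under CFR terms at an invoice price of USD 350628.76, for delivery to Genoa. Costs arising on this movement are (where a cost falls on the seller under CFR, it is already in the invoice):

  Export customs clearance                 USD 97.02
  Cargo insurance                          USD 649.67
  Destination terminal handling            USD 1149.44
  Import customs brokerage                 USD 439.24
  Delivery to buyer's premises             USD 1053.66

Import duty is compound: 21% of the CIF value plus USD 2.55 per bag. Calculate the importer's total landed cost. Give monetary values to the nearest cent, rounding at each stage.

CFR: the seller pays costs through ocean freight to the destination port, but not insurance.
Already in the invoice (seller's account under CFR): export clearance — exclude.
CIF value = CFR price + insurance = 350628.76 + 649.67 = 351278.43
Ad valorem component: 351278.43 × 21% = 73768.47
Specific component: 11852 × 2.55 = 30222.60
Import duty = 73768.47 + 30222.60 = 103991.07
Buyer bears: insurance 649.67 + destination terminal 1149.44 + brokerage 439.24 + delivery 1053.66 + duty 103991.07 = 107283.08
Landed cost = invoice 350628.76 + 107283.08 = 457911.84

Total landed cost: USD 457911.84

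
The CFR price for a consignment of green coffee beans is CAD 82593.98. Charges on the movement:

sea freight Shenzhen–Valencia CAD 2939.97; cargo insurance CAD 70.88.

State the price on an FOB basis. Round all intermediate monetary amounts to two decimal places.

FOB price: CAD 79654.01

Not relevant to the conversion: insurance — on the buyer under both terms; not part of either seller's price.
From CFR to FOB, the seller no longer bears: freight.
FOB price = 82593.98 − 2939.97 = 79654.01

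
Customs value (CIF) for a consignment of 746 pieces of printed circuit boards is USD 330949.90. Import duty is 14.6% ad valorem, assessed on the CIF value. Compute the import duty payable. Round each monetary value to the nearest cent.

Import duty = 330949.90 × 14.6% = 48318.69

Import duty: USD 48318.69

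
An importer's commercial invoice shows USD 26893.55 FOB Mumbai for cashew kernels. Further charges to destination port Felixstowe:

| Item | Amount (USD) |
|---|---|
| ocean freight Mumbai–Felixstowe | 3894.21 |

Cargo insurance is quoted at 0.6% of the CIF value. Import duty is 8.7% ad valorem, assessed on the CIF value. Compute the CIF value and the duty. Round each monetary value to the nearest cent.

Let C be the CIF value. C = FOB price + freight + 0.6% × C
C − 0.6% × C = 26893.55 + 3894.21
0.994 × C = 30787.76
C = 30787.76 / 0.994 = 30973.60
Insurance premium = 0.6% × 30973.60 = 185.84
Import duty = 30973.60 × 8.7% = 2694.70

CIF value: USD 30973.60; import duty: USD 2694.70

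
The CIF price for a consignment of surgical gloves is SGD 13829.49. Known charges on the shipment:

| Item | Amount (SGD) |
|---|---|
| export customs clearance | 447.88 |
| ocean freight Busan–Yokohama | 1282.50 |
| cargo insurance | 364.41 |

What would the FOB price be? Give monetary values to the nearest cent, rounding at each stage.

Not relevant to the conversion: export clearance — on the seller under both CIF and FOB; already in the CIF price and stays in the FOB price.
From CIF to FOB, the seller no longer bears: freight, insurance.
FOB price = 13829.49 − 1282.50 − 364.41 = 12182.58

FOB price: SGD 12182.58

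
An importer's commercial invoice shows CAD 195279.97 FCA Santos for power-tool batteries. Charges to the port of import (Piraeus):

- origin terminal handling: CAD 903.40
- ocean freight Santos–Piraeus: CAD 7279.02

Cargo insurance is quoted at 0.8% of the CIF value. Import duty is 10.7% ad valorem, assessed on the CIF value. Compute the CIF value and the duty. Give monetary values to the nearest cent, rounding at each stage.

Let C be the CIF value. C = FCA price + pre-shipment costs + freight + 0.8% × C
C − 0.8% × C = 195279.97 + 903.40 + 7279.02
0.992 × C = 203462.39
C = 203462.39 / 0.992 = 205103.22
Insurance premium = 0.8% × 205103.22 = 1640.83
Import duty = 205103.22 × 10.7% = 21946.04

CIF value: CAD 205103.22; import duty: CAD 21946.04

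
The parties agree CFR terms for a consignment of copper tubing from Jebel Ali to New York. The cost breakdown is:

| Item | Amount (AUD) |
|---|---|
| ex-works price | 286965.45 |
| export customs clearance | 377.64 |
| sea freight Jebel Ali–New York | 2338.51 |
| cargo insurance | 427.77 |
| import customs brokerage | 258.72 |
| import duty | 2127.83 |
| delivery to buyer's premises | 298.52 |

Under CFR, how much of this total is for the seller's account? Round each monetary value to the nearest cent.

CFR: the seller pays costs through ocean freight to the destination port, but not insurance.
Seller's account: goods 286965.45 + export clearance 377.64 + freight 2338.51 = 289681.60
Buyer's account: insurance 427.77 + brokerage 258.72 + duty 2127.83 + delivery 298.52 = 3112.84

Seller's account: AUD 289681.60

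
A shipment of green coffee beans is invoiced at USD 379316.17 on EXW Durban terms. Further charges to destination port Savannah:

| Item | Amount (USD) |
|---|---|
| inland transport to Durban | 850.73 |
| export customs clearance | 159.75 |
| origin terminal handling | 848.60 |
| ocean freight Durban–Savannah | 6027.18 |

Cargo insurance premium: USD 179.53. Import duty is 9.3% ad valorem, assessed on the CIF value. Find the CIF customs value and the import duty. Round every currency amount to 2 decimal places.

CIF = EXW price + pre-shipment costs + freight + insurance
CIF = 379316.17 + 850.73 + 159.75 + 848.60 + 6027.18 + 179.53 = 387381.96
Import duty = 387381.96 × 9.3% = 36026.52

CIF value: USD 387381.96; import duty: USD 36026.52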